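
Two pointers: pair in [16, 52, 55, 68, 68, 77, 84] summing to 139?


lo=0(16)+hi=6(84)=100
lo=1(52)+hi=6(84)=136
lo=2(55)+hi=6(84)=139

Yes: 55+84=139


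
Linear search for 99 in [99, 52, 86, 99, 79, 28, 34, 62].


i=0: 99==99 found!

Found at 0, 1 comps


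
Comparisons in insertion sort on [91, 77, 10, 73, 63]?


Algorithm: insertion sort
Input: [91, 77, 10, 73, 63]
Sorted: [10, 63, 73, 77, 91]

10


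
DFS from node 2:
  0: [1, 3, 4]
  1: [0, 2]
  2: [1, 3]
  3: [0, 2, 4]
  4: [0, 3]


Visit 2, push [3, 1]
Visit 1, push [0]
Visit 0, push [4, 3]
Visit 3, push [4]
Visit 4, push []

DFS order: [2, 1, 0, 3, 4]


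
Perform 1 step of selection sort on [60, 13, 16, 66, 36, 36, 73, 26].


Initial: [60, 13, 16, 66, 36, 36, 73, 26]
Step 1: min=13 at 1
  Swap: [13, 60, 16, 66, 36, 36, 73, 26]

After 1 step: [13, 60, 16, 66, 36, 36, 73, 26]


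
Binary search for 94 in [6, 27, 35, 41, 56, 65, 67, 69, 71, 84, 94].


Step 1: lo=0, hi=10, mid=5, val=65
Step 2: lo=6, hi=10, mid=8, val=71
Step 3: lo=9, hi=10, mid=9, val=84
Step 4: lo=10, hi=10, mid=10, val=94

Found at index 10


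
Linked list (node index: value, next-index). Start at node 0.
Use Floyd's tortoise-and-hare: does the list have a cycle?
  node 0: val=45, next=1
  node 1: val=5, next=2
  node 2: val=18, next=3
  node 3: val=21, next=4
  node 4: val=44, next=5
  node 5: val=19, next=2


Floyd's tortoise (slow, +1) and hare (fast, +2):
  init: slow=0, fast=0
  step 1: slow=1, fast=2
  step 2: slow=2, fast=4
  step 3: slow=3, fast=2
  step 4: slow=4, fast=4
  slow == fast at node 4: cycle detected

Cycle: yes


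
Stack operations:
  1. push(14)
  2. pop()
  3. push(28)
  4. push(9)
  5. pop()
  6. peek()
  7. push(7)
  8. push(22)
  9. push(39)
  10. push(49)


push(14) -> [14]
pop()->14, []
push(28) -> [28]
push(9) -> [28, 9]
pop()->9, [28]
peek()->28
push(7) -> [28, 7]
push(22) -> [28, 7, 22]
push(39) -> [28, 7, 22, 39]
push(49) -> [28, 7, 22, 39, 49]

Final stack: [28, 7, 22, 39, 49]


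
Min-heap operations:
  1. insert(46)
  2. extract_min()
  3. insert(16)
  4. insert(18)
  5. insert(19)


insert(46) -> [46]
extract_min()->46, []
insert(16) -> [16]
insert(18) -> [16, 18]
insert(19) -> [16, 18, 19]

Final heap: [16, 18, 19]


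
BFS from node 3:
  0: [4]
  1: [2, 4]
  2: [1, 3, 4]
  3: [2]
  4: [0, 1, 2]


Visit 3, enqueue [2]
Visit 2, enqueue [1, 4]
Visit 1, enqueue []
Visit 4, enqueue [0]
Visit 0, enqueue []

BFS order: [3, 2, 1, 4, 0]


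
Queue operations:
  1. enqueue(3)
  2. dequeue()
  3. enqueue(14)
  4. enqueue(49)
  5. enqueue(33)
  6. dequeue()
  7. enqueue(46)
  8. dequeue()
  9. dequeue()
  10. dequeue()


enqueue(3) -> [3]
dequeue()->3, []
enqueue(14) -> [14]
enqueue(49) -> [14, 49]
enqueue(33) -> [14, 49, 33]
dequeue()->14, [49, 33]
enqueue(46) -> [49, 33, 46]
dequeue()->49, [33, 46]
dequeue()->33, [46]
dequeue()->46, []

Final queue: []


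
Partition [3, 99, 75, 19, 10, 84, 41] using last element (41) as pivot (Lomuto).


Pivot: 41
  3 <= 41: advance i (no swap)
  19 <= 41: swap -> [3, 19, 75, 99, 10, 84, 41]
  10 <= 41: swap -> [3, 19, 10, 99, 75, 84, 41]
Place pivot at 3: [3, 19, 10, 41, 75, 84, 99]

Partitioned: [3, 19, 10, 41, 75, 84, 99]


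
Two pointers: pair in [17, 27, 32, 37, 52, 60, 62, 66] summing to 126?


lo=0(17)+hi=7(66)=83
lo=1(27)+hi=7(66)=93
lo=2(32)+hi=7(66)=98
lo=3(37)+hi=7(66)=103
lo=4(52)+hi=7(66)=118
lo=5(60)+hi=7(66)=126

Yes: 60+66=126


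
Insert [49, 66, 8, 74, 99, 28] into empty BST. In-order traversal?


Insert 49: root
Insert 66: R from 49
Insert 8: L from 49
Insert 74: R from 49 -> R from 66
Insert 99: R from 49 -> R from 66 -> R from 74
Insert 28: L from 49 -> R from 8

In-order: [8, 28, 49, 66, 74, 99]


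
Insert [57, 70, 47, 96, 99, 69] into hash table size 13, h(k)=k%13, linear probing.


Insert 57: h=5 -> slot 5
Insert 70: h=5, 1 probes -> slot 6
Insert 47: h=8 -> slot 8
Insert 96: h=5, 2 probes -> slot 7
Insert 99: h=8, 1 probes -> slot 9
Insert 69: h=4 -> slot 4

Table: [None, None, None, None, 69, 57, 70, 96, 47, 99, None, None, None]


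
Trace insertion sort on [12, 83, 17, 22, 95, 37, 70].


Initial: [12, 83, 17, 22, 95, 37, 70]
Insert 83: [12, 83, 17, 22, 95, 37, 70]
Insert 17: [12, 17, 83, 22, 95, 37, 70]
Insert 22: [12, 17, 22, 83, 95, 37, 70]
Insert 95: [12, 17, 22, 83, 95, 37, 70]
Insert 37: [12, 17, 22, 37, 83, 95, 70]
Insert 70: [12, 17, 22, 37, 70, 83, 95]

Sorted: [12, 17, 22, 37, 70, 83, 95]


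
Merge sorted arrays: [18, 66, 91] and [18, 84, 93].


Take 18 from A
Take 18 from B
Take 66 from A
Take 84 from B
Take 91 from A

Merged: [18, 18, 66, 84, 91, 93]


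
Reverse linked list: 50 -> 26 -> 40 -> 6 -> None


Step 1: curr=50, set curr.next=prev(None) | reversed so far: 50
Step 2: curr=26, set curr.next=prev(50) | reversed so far: 26 -> 50
Step 3: curr=40, set curr.next=prev(26) | reversed so far: 40 -> 26 -> 50
Step 4: curr=6, set curr.next=prev(40) | reversed so far: 6 -> 40 -> 26 -> 50

6 -> 40 -> 26 -> 50 -> None


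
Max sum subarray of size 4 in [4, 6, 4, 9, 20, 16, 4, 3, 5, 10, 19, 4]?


[0:4]: 23
[1:5]: 39
[2:6]: 49
[3:7]: 49
[4:8]: 43
[5:9]: 28
[6:10]: 22
[7:11]: 37
[8:12]: 38

Max: 49 at [2:6]


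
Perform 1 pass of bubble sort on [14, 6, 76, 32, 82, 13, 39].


Initial: [14, 6, 76, 32, 82, 13, 39]
Pass 1: [6, 14, 32, 76, 13, 39, 82] (4 swaps)

After 1 pass: [6, 14, 32, 76, 13, 39, 82]


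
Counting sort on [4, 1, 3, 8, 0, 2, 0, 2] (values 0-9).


Input: [4, 1, 3, 8, 0, 2, 0, 2]
Counts: [2, 1, 2, 1, 1, 0, 0, 0, 1, 0]

Sorted: [0, 0, 1, 2, 2, 3, 4, 8]


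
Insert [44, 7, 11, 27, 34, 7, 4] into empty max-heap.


Insert 44: [44]
Insert 7: [44, 7]
Insert 11: [44, 7, 11]
Insert 27: [44, 27, 11, 7]
Insert 34: [44, 34, 11, 7, 27]
Insert 7: [44, 34, 11, 7, 27, 7]
Insert 4: [44, 34, 11, 7, 27, 7, 4]

Final heap: [44, 34, 11, 7, 27, 7, 4]


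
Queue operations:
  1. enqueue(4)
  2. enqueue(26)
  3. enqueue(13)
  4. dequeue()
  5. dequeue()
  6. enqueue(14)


enqueue(4) -> [4]
enqueue(26) -> [4, 26]
enqueue(13) -> [4, 26, 13]
dequeue()->4, [26, 13]
dequeue()->26, [13]
enqueue(14) -> [13, 14]

Final queue: [13, 14]


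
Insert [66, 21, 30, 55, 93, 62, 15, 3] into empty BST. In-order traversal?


Insert 66: root
Insert 21: L from 66
Insert 30: L from 66 -> R from 21
Insert 55: L from 66 -> R from 21 -> R from 30
Insert 93: R from 66
Insert 62: L from 66 -> R from 21 -> R from 30 -> R from 55
Insert 15: L from 66 -> L from 21
Insert 3: L from 66 -> L from 21 -> L from 15

In-order: [3, 15, 21, 30, 55, 62, 66, 93]


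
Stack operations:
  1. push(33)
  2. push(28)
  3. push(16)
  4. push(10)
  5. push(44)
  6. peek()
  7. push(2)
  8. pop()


push(33) -> [33]
push(28) -> [33, 28]
push(16) -> [33, 28, 16]
push(10) -> [33, 28, 16, 10]
push(44) -> [33, 28, 16, 10, 44]
peek()->44
push(2) -> [33, 28, 16, 10, 44, 2]
pop()->2, [33, 28, 16, 10, 44]

Final stack: [33, 28, 16, 10, 44]


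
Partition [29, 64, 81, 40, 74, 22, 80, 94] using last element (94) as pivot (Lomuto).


Pivot: 94
  29 <= 94: advance i (no swap)
  64 <= 94: advance i (no swap)
  81 <= 94: advance i (no swap)
  40 <= 94: advance i (no swap)
  74 <= 94: advance i (no swap)
  22 <= 94: advance i (no swap)
  80 <= 94: advance i (no swap)
Place pivot at 7: [29, 64, 81, 40, 74, 22, 80, 94]

Partitioned: [29, 64, 81, 40, 74, 22, 80, 94]


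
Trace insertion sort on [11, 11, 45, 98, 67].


Initial: [11, 11, 45, 98, 67]
Insert 11: [11, 11, 45, 98, 67]
Insert 45: [11, 11, 45, 98, 67]
Insert 98: [11, 11, 45, 98, 67]
Insert 67: [11, 11, 45, 67, 98]

Sorted: [11, 11, 45, 67, 98]


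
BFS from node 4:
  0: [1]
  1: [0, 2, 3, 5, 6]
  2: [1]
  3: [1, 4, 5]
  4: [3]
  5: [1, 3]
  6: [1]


Visit 4, enqueue [3]
Visit 3, enqueue [1, 5]
Visit 1, enqueue [0, 2, 6]
Visit 5, enqueue []
Visit 0, enqueue []
Visit 2, enqueue []
Visit 6, enqueue []

BFS order: [4, 3, 1, 5, 0, 2, 6]


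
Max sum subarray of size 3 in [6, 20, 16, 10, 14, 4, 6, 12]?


[0:3]: 42
[1:4]: 46
[2:5]: 40
[3:6]: 28
[4:7]: 24
[5:8]: 22

Max: 46 at [1:4]


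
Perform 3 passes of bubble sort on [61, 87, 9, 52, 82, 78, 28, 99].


Initial: [61, 87, 9, 52, 82, 78, 28, 99]
Pass 1: [61, 9, 52, 82, 78, 28, 87, 99] (5 swaps)
Pass 2: [9, 52, 61, 78, 28, 82, 87, 99] (4 swaps)
Pass 3: [9, 52, 61, 28, 78, 82, 87, 99] (1 swaps)

After 3 passes: [9, 52, 61, 28, 78, 82, 87, 99]


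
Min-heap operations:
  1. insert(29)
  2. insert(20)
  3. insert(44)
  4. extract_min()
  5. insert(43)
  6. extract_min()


insert(29) -> [29]
insert(20) -> [20, 29]
insert(44) -> [20, 29, 44]
extract_min()->20, [29, 44]
insert(43) -> [29, 44, 43]
extract_min()->29, [43, 44]

Final heap: [43, 44]


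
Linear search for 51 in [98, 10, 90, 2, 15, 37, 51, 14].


i=0: 98!=51
i=1: 10!=51
i=2: 90!=51
i=3: 2!=51
i=4: 15!=51
i=5: 37!=51
i=6: 51==51 found!

Found at 6, 7 comps


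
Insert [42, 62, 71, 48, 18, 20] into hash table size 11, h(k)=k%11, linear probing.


Insert 42: h=9 -> slot 9
Insert 62: h=7 -> slot 7
Insert 71: h=5 -> slot 5
Insert 48: h=4 -> slot 4
Insert 18: h=7, 1 probes -> slot 8
Insert 20: h=9, 1 probes -> slot 10

Table: [None, None, None, None, 48, 71, None, 62, 18, 42, 20]


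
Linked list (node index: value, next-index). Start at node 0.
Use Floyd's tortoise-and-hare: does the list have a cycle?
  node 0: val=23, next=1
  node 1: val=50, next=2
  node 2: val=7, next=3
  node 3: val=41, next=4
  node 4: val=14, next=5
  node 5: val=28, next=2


Floyd's tortoise (slow, +1) and hare (fast, +2):
  init: slow=0, fast=0
  step 1: slow=1, fast=2
  step 2: slow=2, fast=4
  step 3: slow=3, fast=2
  step 4: slow=4, fast=4
  slow == fast at node 4: cycle detected

Cycle: yes


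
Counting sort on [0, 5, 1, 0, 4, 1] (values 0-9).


Input: [0, 5, 1, 0, 4, 1]
Counts: [2, 2, 0, 0, 1, 1, 0, 0, 0, 0]

Sorted: [0, 0, 1, 1, 4, 5]


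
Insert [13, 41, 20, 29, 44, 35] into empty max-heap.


Insert 13: [13]
Insert 41: [41, 13]
Insert 20: [41, 13, 20]
Insert 29: [41, 29, 20, 13]
Insert 44: [44, 41, 20, 13, 29]
Insert 35: [44, 41, 35, 13, 29, 20]

Final heap: [44, 41, 35, 13, 29, 20]


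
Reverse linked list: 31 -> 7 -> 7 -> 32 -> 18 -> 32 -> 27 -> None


Step 1: curr=31, set curr.next=prev(None) | reversed so far: 31
Step 2: curr=7, set curr.next=prev(31) | reversed so far: 7 -> 31
Step 3: curr=7, set curr.next=prev(7) | reversed so far: 7 -> 7 -> 31
Step 4: curr=32, set curr.next=prev(7) | reversed so far: 32 -> 7 -> 7 -> 31
Step 5: curr=18, set curr.next=prev(32) | reversed so far: 18 -> 32 -> 7 -> 7 -> 31
Step 6: curr=32, set curr.next=prev(18) | reversed so far: 32 -> 18 -> 32 -> 7 -> 7 -> 31
Step 7: curr=27, set curr.next=prev(32) | reversed so far: 27 -> 32 -> 18 -> 32 -> 7 -> 7 -> 31

27 -> 32 -> 18 -> 32 -> 7 -> 7 -> 31 -> None


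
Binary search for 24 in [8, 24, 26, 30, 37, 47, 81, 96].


Step 1: lo=0, hi=7, mid=3, val=30
Step 2: lo=0, hi=2, mid=1, val=24

Found at index 1


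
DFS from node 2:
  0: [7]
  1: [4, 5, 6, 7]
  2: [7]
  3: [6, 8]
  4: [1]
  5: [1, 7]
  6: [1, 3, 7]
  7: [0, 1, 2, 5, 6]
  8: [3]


Visit 2, push [7]
Visit 7, push [6, 5, 1, 0]
Visit 0, push []
Visit 1, push [6, 5, 4]
Visit 4, push []
Visit 5, push []
Visit 6, push [3]
Visit 3, push [8]
Visit 8, push []

DFS order: [2, 7, 0, 1, 4, 5, 6, 3, 8]


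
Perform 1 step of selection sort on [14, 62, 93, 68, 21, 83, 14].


Initial: [14, 62, 93, 68, 21, 83, 14]
Step 1: min=14 at 0
  Swap: [14, 62, 93, 68, 21, 83, 14]

After 1 step: [14, 62, 93, 68, 21, 83, 14]


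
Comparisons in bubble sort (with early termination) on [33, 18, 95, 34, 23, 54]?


Algorithm: bubble sort (with early termination)
Input: [33, 18, 95, 34, 23, 54]
Sorted: [18, 23, 33, 34, 54, 95]

14


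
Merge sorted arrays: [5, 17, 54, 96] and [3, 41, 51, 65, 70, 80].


Take 3 from B
Take 5 from A
Take 17 from A
Take 41 from B
Take 51 from B
Take 54 from A
Take 65 from B
Take 70 from B
Take 80 from B

Merged: [3, 5, 17, 41, 51, 54, 65, 70, 80, 96]


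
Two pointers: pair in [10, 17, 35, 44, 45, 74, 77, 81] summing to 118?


lo=0(10)+hi=7(81)=91
lo=1(17)+hi=7(81)=98
lo=2(35)+hi=7(81)=116
lo=3(44)+hi=7(81)=125
lo=3(44)+hi=6(77)=121
lo=3(44)+hi=5(74)=118

Yes: 44+74=118


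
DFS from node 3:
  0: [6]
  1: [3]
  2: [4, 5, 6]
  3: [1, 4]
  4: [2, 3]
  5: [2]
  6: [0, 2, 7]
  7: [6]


Visit 3, push [4, 1]
Visit 1, push []
Visit 4, push [2]
Visit 2, push [6, 5]
Visit 5, push []
Visit 6, push [7, 0]
Visit 0, push []
Visit 7, push []

DFS order: [3, 1, 4, 2, 5, 6, 0, 7]


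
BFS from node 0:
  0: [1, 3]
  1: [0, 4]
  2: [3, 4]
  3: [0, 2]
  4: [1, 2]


Visit 0, enqueue [1, 3]
Visit 1, enqueue [4]
Visit 3, enqueue [2]
Visit 4, enqueue []
Visit 2, enqueue []

BFS order: [0, 1, 3, 4, 2]


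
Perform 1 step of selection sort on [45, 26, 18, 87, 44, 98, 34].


Initial: [45, 26, 18, 87, 44, 98, 34]
Step 1: min=18 at 2
  Swap: [18, 26, 45, 87, 44, 98, 34]

After 1 step: [18, 26, 45, 87, 44, 98, 34]


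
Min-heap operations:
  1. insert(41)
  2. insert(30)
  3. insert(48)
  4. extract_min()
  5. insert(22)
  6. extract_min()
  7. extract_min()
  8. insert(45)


insert(41) -> [41]
insert(30) -> [30, 41]
insert(48) -> [30, 41, 48]
extract_min()->30, [41, 48]
insert(22) -> [22, 48, 41]
extract_min()->22, [41, 48]
extract_min()->41, [48]
insert(45) -> [45, 48]

Final heap: [45, 48]


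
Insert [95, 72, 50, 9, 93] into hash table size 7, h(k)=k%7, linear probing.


Insert 95: h=4 -> slot 4
Insert 72: h=2 -> slot 2
Insert 50: h=1 -> slot 1
Insert 9: h=2, 1 probes -> slot 3
Insert 93: h=2, 3 probes -> slot 5

Table: [None, 50, 72, 9, 95, 93, None]


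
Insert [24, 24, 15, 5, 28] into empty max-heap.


Insert 24: [24]
Insert 24: [24, 24]
Insert 15: [24, 24, 15]
Insert 5: [24, 24, 15, 5]
Insert 28: [28, 24, 15, 5, 24]

Final heap: [28, 24, 15, 5, 24]


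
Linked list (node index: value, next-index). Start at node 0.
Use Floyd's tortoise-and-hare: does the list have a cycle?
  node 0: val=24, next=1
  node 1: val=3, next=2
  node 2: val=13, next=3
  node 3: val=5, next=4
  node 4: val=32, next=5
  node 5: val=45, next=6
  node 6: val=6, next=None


Floyd's tortoise (slow, +1) and hare (fast, +2):
  init: slow=0, fast=0
  step 1: slow=1, fast=2
  step 2: slow=2, fast=4
  step 3: slow=3, fast=6
  step 4: fast -> None, no cycle

Cycle: no


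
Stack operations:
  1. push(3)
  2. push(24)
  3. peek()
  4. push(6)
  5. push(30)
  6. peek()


push(3) -> [3]
push(24) -> [3, 24]
peek()->24
push(6) -> [3, 24, 6]
push(30) -> [3, 24, 6, 30]
peek()->30

Final stack: [3, 24, 6, 30]


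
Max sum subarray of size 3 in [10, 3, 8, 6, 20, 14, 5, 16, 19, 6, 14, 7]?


[0:3]: 21
[1:4]: 17
[2:5]: 34
[3:6]: 40
[4:7]: 39
[5:8]: 35
[6:9]: 40
[7:10]: 41
[8:11]: 39
[9:12]: 27

Max: 41 at [7:10]


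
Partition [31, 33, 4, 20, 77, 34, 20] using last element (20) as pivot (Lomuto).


Pivot: 20
  4 <= 20: swap -> [4, 33, 31, 20, 77, 34, 20]
  20 <= 20: swap -> [4, 20, 31, 33, 77, 34, 20]
Place pivot at 2: [4, 20, 20, 33, 77, 34, 31]

Partitioned: [4, 20, 20, 33, 77, 34, 31]


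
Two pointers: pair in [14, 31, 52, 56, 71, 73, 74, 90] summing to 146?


lo=0(14)+hi=7(90)=104
lo=1(31)+hi=7(90)=121
lo=2(52)+hi=7(90)=142
lo=3(56)+hi=7(90)=146

Yes: 56+90=146


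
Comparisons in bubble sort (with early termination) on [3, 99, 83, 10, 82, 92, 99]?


Algorithm: bubble sort (with early termination)
Input: [3, 99, 83, 10, 82, 92, 99]
Sorted: [3, 10, 82, 83, 92, 99, 99]

15


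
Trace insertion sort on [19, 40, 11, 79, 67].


Initial: [19, 40, 11, 79, 67]
Insert 40: [19, 40, 11, 79, 67]
Insert 11: [11, 19, 40, 79, 67]
Insert 79: [11, 19, 40, 79, 67]
Insert 67: [11, 19, 40, 67, 79]

Sorted: [11, 19, 40, 67, 79]


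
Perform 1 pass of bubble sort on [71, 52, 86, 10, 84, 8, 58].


Initial: [71, 52, 86, 10, 84, 8, 58]
Pass 1: [52, 71, 10, 84, 8, 58, 86] (5 swaps)

After 1 pass: [52, 71, 10, 84, 8, 58, 86]


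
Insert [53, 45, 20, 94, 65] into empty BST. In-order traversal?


Insert 53: root
Insert 45: L from 53
Insert 20: L from 53 -> L from 45
Insert 94: R from 53
Insert 65: R from 53 -> L from 94

In-order: [20, 45, 53, 65, 94]


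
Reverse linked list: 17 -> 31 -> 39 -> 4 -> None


Step 1: curr=17, set curr.next=prev(None) | reversed so far: 17
Step 2: curr=31, set curr.next=prev(17) | reversed so far: 31 -> 17
Step 3: curr=39, set curr.next=prev(31) | reversed so far: 39 -> 31 -> 17
Step 4: curr=4, set curr.next=prev(39) | reversed so far: 4 -> 39 -> 31 -> 17

4 -> 39 -> 31 -> 17 -> None


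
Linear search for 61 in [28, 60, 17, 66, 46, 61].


i=0: 28!=61
i=1: 60!=61
i=2: 17!=61
i=3: 66!=61
i=4: 46!=61
i=5: 61==61 found!

Found at 5, 6 comps


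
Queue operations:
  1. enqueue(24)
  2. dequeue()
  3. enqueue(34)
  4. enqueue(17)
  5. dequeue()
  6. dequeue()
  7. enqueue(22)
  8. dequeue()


enqueue(24) -> [24]
dequeue()->24, []
enqueue(34) -> [34]
enqueue(17) -> [34, 17]
dequeue()->34, [17]
dequeue()->17, []
enqueue(22) -> [22]
dequeue()->22, []

Final queue: []


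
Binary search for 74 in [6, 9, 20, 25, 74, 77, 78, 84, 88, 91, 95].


Step 1: lo=0, hi=10, mid=5, val=77
Step 2: lo=0, hi=4, mid=2, val=20
Step 3: lo=3, hi=4, mid=3, val=25
Step 4: lo=4, hi=4, mid=4, val=74

Found at index 4


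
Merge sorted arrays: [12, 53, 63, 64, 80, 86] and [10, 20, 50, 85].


Take 10 from B
Take 12 from A
Take 20 from B
Take 50 from B
Take 53 from A
Take 63 from A
Take 64 from A
Take 80 from A
Take 85 from B

Merged: [10, 12, 20, 50, 53, 63, 64, 80, 85, 86]


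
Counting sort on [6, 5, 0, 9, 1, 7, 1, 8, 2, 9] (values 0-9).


Input: [6, 5, 0, 9, 1, 7, 1, 8, 2, 9]
Counts: [1, 2, 1, 0, 0, 1, 1, 1, 1, 2]

Sorted: [0, 1, 1, 2, 5, 6, 7, 8, 9, 9]


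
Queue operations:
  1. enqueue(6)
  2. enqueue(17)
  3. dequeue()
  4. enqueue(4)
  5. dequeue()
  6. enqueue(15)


enqueue(6) -> [6]
enqueue(17) -> [6, 17]
dequeue()->6, [17]
enqueue(4) -> [17, 4]
dequeue()->17, [4]
enqueue(15) -> [4, 15]

Final queue: [4, 15]


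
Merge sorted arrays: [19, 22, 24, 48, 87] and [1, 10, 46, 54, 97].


Take 1 from B
Take 10 from B
Take 19 from A
Take 22 from A
Take 24 from A
Take 46 from B
Take 48 from A
Take 54 from B
Take 87 from A

Merged: [1, 10, 19, 22, 24, 46, 48, 54, 87, 97]


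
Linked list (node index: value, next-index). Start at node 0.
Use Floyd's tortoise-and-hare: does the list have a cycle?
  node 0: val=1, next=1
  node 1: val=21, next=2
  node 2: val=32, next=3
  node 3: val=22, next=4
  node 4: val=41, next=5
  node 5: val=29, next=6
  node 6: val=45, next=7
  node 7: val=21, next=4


Floyd's tortoise (slow, +1) and hare (fast, +2):
  init: slow=0, fast=0
  step 1: slow=1, fast=2
  step 2: slow=2, fast=4
  step 3: slow=3, fast=6
  step 4: slow=4, fast=4
  slow == fast at node 4: cycle detected

Cycle: yes


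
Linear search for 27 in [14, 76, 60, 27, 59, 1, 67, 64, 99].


i=0: 14!=27
i=1: 76!=27
i=2: 60!=27
i=3: 27==27 found!

Found at 3, 4 comps


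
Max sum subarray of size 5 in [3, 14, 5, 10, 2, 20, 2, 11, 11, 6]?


[0:5]: 34
[1:6]: 51
[2:7]: 39
[3:8]: 45
[4:9]: 46
[5:10]: 50

Max: 51 at [1:6]


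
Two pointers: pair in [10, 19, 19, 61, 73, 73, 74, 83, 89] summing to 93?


lo=0(10)+hi=8(89)=99
lo=0(10)+hi=7(83)=93

Yes: 10+83=93


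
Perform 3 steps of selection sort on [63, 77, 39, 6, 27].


Initial: [63, 77, 39, 6, 27]
Step 1: min=6 at 3
  Swap: [6, 77, 39, 63, 27]
Step 2: min=27 at 4
  Swap: [6, 27, 39, 63, 77]
Step 3: min=39 at 2
  Swap: [6, 27, 39, 63, 77]

After 3 steps: [6, 27, 39, 63, 77]


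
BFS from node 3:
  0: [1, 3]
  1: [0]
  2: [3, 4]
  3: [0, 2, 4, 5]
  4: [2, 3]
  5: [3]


Visit 3, enqueue [0, 2, 4, 5]
Visit 0, enqueue [1]
Visit 2, enqueue []
Visit 4, enqueue []
Visit 5, enqueue []
Visit 1, enqueue []

BFS order: [3, 0, 2, 4, 5, 1]


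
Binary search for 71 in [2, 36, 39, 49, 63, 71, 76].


Step 1: lo=0, hi=6, mid=3, val=49
Step 2: lo=4, hi=6, mid=5, val=71

Found at index 5


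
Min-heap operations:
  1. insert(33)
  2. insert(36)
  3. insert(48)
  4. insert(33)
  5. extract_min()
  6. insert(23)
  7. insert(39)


insert(33) -> [33]
insert(36) -> [33, 36]
insert(48) -> [33, 36, 48]
insert(33) -> [33, 33, 48, 36]
extract_min()->33, [33, 36, 48]
insert(23) -> [23, 33, 48, 36]
insert(39) -> [23, 33, 48, 36, 39]

Final heap: [23, 33, 48, 36, 39]


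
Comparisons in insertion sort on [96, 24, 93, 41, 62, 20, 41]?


Algorithm: insertion sort
Input: [96, 24, 93, 41, 62, 20, 41]
Sorted: [20, 24, 41, 41, 62, 93, 96]

18


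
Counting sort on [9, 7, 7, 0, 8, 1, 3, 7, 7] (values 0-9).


Input: [9, 7, 7, 0, 8, 1, 3, 7, 7]
Counts: [1, 1, 0, 1, 0, 0, 0, 4, 1, 1]

Sorted: [0, 1, 3, 7, 7, 7, 7, 8, 9]


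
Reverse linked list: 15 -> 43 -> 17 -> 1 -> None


Step 1: curr=15, set curr.next=prev(None) | reversed so far: 15
Step 2: curr=43, set curr.next=prev(15) | reversed so far: 43 -> 15
Step 3: curr=17, set curr.next=prev(43) | reversed so far: 17 -> 43 -> 15
Step 4: curr=1, set curr.next=prev(17) | reversed so far: 1 -> 17 -> 43 -> 15

1 -> 17 -> 43 -> 15 -> None


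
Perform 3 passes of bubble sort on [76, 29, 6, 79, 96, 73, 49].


Initial: [76, 29, 6, 79, 96, 73, 49]
Pass 1: [29, 6, 76, 79, 73, 49, 96] (4 swaps)
Pass 2: [6, 29, 76, 73, 49, 79, 96] (3 swaps)
Pass 3: [6, 29, 73, 49, 76, 79, 96] (2 swaps)

After 3 passes: [6, 29, 73, 49, 76, 79, 96]


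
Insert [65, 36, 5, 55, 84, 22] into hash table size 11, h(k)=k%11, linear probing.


Insert 65: h=10 -> slot 10
Insert 36: h=3 -> slot 3
Insert 5: h=5 -> slot 5
Insert 55: h=0 -> slot 0
Insert 84: h=7 -> slot 7
Insert 22: h=0, 1 probes -> slot 1

Table: [55, 22, None, 36, None, 5, None, 84, None, None, 65]


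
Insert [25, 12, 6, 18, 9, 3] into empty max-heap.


Insert 25: [25]
Insert 12: [25, 12]
Insert 6: [25, 12, 6]
Insert 18: [25, 18, 6, 12]
Insert 9: [25, 18, 6, 12, 9]
Insert 3: [25, 18, 6, 12, 9, 3]

Final heap: [25, 18, 6, 12, 9, 3]


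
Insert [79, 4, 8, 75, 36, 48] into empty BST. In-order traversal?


Insert 79: root
Insert 4: L from 79
Insert 8: L from 79 -> R from 4
Insert 75: L from 79 -> R from 4 -> R from 8
Insert 36: L from 79 -> R from 4 -> R from 8 -> L from 75
Insert 48: L from 79 -> R from 4 -> R from 8 -> L from 75 -> R from 36

In-order: [4, 8, 36, 48, 75, 79]


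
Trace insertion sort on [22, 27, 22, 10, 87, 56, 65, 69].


Initial: [22, 27, 22, 10, 87, 56, 65, 69]
Insert 27: [22, 27, 22, 10, 87, 56, 65, 69]
Insert 22: [22, 22, 27, 10, 87, 56, 65, 69]
Insert 10: [10, 22, 22, 27, 87, 56, 65, 69]
Insert 87: [10, 22, 22, 27, 87, 56, 65, 69]
Insert 56: [10, 22, 22, 27, 56, 87, 65, 69]
Insert 65: [10, 22, 22, 27, 56, 65, 87, 69]
Insert 69: [10, 22, 22, 27, 56, 65, 69, 87]

Sorted: [10, 22, 22, 27, 56, 65, 69, 87]


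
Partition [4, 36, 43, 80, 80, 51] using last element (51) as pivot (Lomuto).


Pivot: 51
  4 <= 51: advance i (no swap)
  36 <= 51: advance i (no swap)
  43 <= 51: advance i (no swap)
Place pivot at 3: [4, 36, 43, 51, 80, 80]

Partitioned: [4, 36, 43, 51, 80, 80]


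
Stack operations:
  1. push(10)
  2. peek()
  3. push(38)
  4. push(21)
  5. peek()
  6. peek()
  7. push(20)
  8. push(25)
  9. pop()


push(10) -> [10]
peek()->10
push(38) -> [10, 38]
push(21) -> [10, 38, 21]
peek()->21
peek()->21
push(20) -> [10, 38, 21, 20]
push(25) -> [10, 38, 21, 20, 25]
pop()->25, [10, 38, 21, 20]

Final stack: [10, 38, 21, 20]


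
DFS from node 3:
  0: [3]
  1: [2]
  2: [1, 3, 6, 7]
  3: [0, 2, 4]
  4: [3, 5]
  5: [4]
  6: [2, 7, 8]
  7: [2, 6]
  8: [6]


Visit 3, push [4, 2, 0]
Visit 0, push []
Visit 2, push [7, 6, 1]
Visit 1, push []
Visit 6, push [8, 7]
Visit 7, push []
Visit 8, push []
Visit 4, push [5]
Visit 5, push []

DFS order: [3, 0, 2, 1, 6, 7, 8, 4, 5]


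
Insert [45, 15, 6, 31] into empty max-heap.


Insert 45: [45]
Insert 15: [45, 15]
Insert 6: [45, 15, 6]
Insert 31: [45, 31, 6, 15]

Final heap: [45, 31, 6, 15]


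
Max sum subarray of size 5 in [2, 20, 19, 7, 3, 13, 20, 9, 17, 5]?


[0:5]: 51
[1:6]: 62
[2:7]: 62
[3:8]: 52
[4:9]: 62
[5:10]: 64

Max: 64 at [5:10]


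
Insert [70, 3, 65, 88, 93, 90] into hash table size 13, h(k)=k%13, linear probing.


Insert 70: h=5 -> slot 5
Insert 3: h=3 -> slot 3
Insert 65: h=0 -> slot 0
Insert 88: h=10 -> slot 10
Insert 93: h=2 -> slot 2
Insert 90: h=12 -> slot 12

Table: [65, None, 93, 3, None, 70, None, None, None, None, 88, None, 90]


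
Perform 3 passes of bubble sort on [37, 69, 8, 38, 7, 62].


Initial: [37, 69, 8, 38, 7, 62]
Pass 1: [37, 8, 38, 7, 62, 69] (4 swaps)
Pass 2: [8, 37, 7, 38, 62, 69] (2 swaps)
Pass 3: [8, 7, 37, 38, 62, 69] (1 swaps)

After 3 passes: [8, 7, 37, 38, 62, 69]


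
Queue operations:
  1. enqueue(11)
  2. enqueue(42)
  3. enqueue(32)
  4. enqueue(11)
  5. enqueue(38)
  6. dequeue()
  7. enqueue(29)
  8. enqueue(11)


enqueue(11) -> [11]
enqueue(42) -> [11, 42]
enqueue(32) -> [11, 42, 32]
enqueue(11) -> [11, 42, 32, 11]
enqueue(38) -> [11, 42, 32, 11, 38]
dequeue()->11, [42, 32, 11, 38]
enqueue(29) -> [42, 32, 11, 38, 29]
enqueue(11) -> [42, 32, 11, 38, 29, 11]

Final queue: [42, 32, 11, 38, 29, 11]


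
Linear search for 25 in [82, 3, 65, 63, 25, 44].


i=0: 82!=25
i=1: 3!=25
i=2: 65!=25
i=3: 63!=25
i=4: 25==25 found!

Found at 4, 5 comps


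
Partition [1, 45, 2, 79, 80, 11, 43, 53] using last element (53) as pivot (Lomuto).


Pivot: 53
  1 <= 53: advance i (no swap)
  45 <= 53: advance i (no swap)
  2 <= 53: advance i (no swap)
  11 <= 53: swap -> [1, 45, 2, 11, 80, 79, 43, 53]
  43 <= 53: swap -> [1, 45, 2, 11, 43, 79, 80, 53]
Place pivot at 5: [1, 45, 2, 11, 43, 53, 80, 79]

Partitioned: [1, 45, 2, 11, 43, 53, 80, 79]


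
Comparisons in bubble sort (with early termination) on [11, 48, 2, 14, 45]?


Algorithm: bubble sort (with early termination)
Input: [11, 48, 2, 14, 45]
Sorted: [2, 11, 14, 45, 48]

9


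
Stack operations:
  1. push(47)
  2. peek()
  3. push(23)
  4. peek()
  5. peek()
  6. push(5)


push(47) -> [47]
peek()->47
push(23) -> [47, 23]
peek()->23
peek()->23
push(5) -> [47, 23, 5]

Final stack: [47, 23, 5]


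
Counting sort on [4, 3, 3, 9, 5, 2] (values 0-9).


Input: [4, 3, 3, 9, 5, 2]
Counts: [0, 0, 1, 2, 1, 1, 0, 0, 0, 1]

Sorted: [2, 3, 3, 4, 5, 9]


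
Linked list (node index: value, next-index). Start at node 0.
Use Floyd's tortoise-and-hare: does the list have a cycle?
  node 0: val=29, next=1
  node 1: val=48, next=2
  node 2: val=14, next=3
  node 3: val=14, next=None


Floyd's tortoise (slow, +1) and hare (fast, +2):
  init: slow=0, fast=0
  step 1: slow=1, fast=2
  step 2: fast 2->3->None, no cycle

Cycle: no


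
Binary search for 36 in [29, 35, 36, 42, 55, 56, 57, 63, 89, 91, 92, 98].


Step 1: lo=0, hi=11, mid=5, val=56
Step 2: lo=0, hi=4, mid=2, val=36

Found at index 2


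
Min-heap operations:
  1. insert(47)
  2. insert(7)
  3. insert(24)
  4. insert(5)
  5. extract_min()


insert(47) -> [47]
insert(7) -> [7, 47]
insert(24) -> [7, 47, 24]
insert(5) -> [5, 7, 24, 47]
extract_min()->5, [7, 47, 24]

Final heap: [7, 47, 24]


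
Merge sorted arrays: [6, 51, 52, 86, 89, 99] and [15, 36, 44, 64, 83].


Take 6 from A
Take 15 from B
Take 36 from B
Take 44 from B
Take 51 from A
Take 52 from A
Take 64 from B
Take 83 from B

Merged: [6, 15, 36, 44, 51, 52, 64, 83, 86, 89, 99]


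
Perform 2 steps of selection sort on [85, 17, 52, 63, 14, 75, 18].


Initial: [85, 17, 52, 63, 14, 75, 18]
Step 1: min=14 at 4
  Swap: [14, 17, 52, 63, 85, 75, 18]
Step 2: min=17 at 1
  Swap: [14, 17, 52, 63, 85, 75, 18]

After 2 steps: [14, 17, 52, 63, 85, 75, 18]


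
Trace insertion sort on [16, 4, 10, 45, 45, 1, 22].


Initial: [16, 4, 10, 45, 45, 1, 22]
Insert 4: [4, 16, 10, 45, 45, 1, 22]
Insert 10: [4, 10, 16, 45, 45, 1, 22]
Insert 45: [4, 10, 16, 45, 45, 1, 22]
Insert 45: [4, 10, 16, 45, 45, 1, 22]
Insert 1: [1, 4, 10, 16, 45, 45, 22]
Insert 22: [1, 4, 10, 16, 22, 45, 45]

Sorted: [1, 4, 10, 16, 22, 45, 45]


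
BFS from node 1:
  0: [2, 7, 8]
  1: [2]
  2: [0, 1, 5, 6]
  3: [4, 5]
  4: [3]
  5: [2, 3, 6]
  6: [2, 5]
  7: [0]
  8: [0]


Visit 1, enqueue [2]
Visit 2, enqueue [0, 5, 6]
Visit 0, enqueue [7, 8]
Visit 5, enqueue [3]
Visit 6, enqueue []
Visit 7, enqueue []
Visit 8, enqueue []
Visit 3, enqueue [4]
Visit 4, enqueue []

BFS order: [1, 2, 0, 5, 6, 7, 8, 3, 4]


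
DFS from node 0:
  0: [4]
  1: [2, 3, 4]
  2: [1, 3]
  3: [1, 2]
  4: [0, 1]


Visit 0, push [4]
Visit 4, push [1]
Visit 1, push [3, 2]
Visit 2, push [3]
Visit 3, push []

DFS order: [0, 4, 1, 2, 3]


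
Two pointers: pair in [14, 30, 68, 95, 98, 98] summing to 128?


lo=0(14)+hi=5(98)=112
lo=1(30)+hi=5(98)=128

Yes: 30+98=128


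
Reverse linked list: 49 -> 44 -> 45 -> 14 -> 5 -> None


Step 1: curr=49, set curr.next=prev(None) | reversed so far: 49
Step 2: curr=44, set curr.next=prev(49) | reversed so far: 44 -> 49
Step 3: curr=45, set curr.next=prev(44) | reversed so far: 45 -> 44 -> 49
Step 4: curr=14, set curr.next=prev(45) | reversed so far: 14 -> 45 -> 44 -> 49
Step 5: curr=5, set curr.next=prev(14) | reversed so far: 5 -> 14 -> 45 -> 44 -> 49

5 -> 14 -> 45 -> 44 -> 49 -> None


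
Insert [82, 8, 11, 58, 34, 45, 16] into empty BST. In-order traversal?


Insert 82: root
Insert 8: L from 82
Insert 11: L from 82 -> R from 8
Insert 58: L from 82 -> R from 8 -> R from 11
Insert 34: L from 82 -> R from 8 -> R from 11 -> L from 58
Insert 45: L from 82 -> R from 8 -> R from 11 -> L from 58 -> R from 34
Insert 16: L from 82 -> R from 8 -> R from 11 -> L from 58 -> L from 34

In-order: [8, 11, 16, 34, 45, 58, 82]


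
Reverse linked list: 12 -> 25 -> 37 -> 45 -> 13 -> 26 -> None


Step 1: curr=12, set curr.next=prev(None) | reversed so far: 12
Step 2: curr=25, set curr.next=prev(12) | reversed so far: 25 -> 12
Step 3: curr=37, set curr.next=prev(25) | reversed so far: 37 -> 25 -> 12
Step 4: curr=45, set curr.next=prev(37) | reversed so far: 45 -> 37 -> 25 -> 12
Step 5: curr=13, set curr.next=prev(45) | reversed so far: 13 -> 45 -> 37 -> 25 -> 12
Step 6: curr=26, set curr.next=prev(13) | reversed so far: 26 -> 13 -> 45 -> 37 -> 25 -> 12

26 -> 13 -> 45 -> 37 -> 25 -> 12 -> None


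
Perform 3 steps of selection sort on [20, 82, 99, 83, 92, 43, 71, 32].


Initial: [20, 82, 99, 83, 92, 43, 71, 32]
Step 1: min=20 at 0
  Swap: [20, 82, 99, 83, 92, 43, 71, 32]
Step 2: min=32 at 7
  Swap: [20, 32, 99, 83, 92, 43, 71, 82]
Step 3: min=43 at 5
  Swap: [20, 32, 43, 83, 92, 99, 71, 82]

After 3 steps: [20, 32, 43, 83, 92, 99, 71, 82]


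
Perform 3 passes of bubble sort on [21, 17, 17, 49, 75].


Initial: [21, 17, 17, 49, 75]
Pass 1: [17, 17, 21, 49, 75] (2 swaps)
Pass 2: [17, 17, 21, 49, 75] (0 swaps)
Pass 3: [17, 17, 21, 49, 75] (0 swaps)

After 3 passes: [17, 17, 21, 49, 75]


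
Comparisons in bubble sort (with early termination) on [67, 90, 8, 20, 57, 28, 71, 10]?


Algorithm: bubble sort (with early termination)
Input: [67, 90, 8, 20, 57, 28, 71, 10]
Sorted: [8, 10, 20, 28, 57, 67, 71, 90]

28


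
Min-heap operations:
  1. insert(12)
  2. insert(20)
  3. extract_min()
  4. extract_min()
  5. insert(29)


insert(12) -> [12]
insert(20) -> [12, 20]
extract_min()->12, [20]
extract_min()->20, []
insert(29) -> [29]

Final heap: [29]


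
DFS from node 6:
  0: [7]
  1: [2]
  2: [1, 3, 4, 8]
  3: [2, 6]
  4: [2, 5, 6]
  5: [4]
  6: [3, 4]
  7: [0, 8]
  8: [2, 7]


Visit 6, push [4, 3]
Visit 3, push [2]
Visit 2, push [8, 4, 1]
Visit 1, push []
Visit 4, push [5]
Visit 5, push []
Visit 8, push [7]
Visit 7, push [0]
Visit 0, push []

DFS order: [6, 3, 2, 1, 4, 5, 8, 7, 0]


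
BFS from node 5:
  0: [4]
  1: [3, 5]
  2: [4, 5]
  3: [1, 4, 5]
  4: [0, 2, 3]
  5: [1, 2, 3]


Visit 5, enqueue [1, 2, 3]
Visit 1, enqueue []
Visit 2, enqueue [4]
Visit 3, enqueue []
Visit 4, enqueue [0]
Visit 0, enqueue []

BFS order: [5, 1, 2, 3, 4, 0]


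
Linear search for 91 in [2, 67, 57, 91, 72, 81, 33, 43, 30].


i=0: 2!=91
i=1: 67!=91
i=2: 57!=91
i=3: 91==91 found!

Found at 3, 4 comps


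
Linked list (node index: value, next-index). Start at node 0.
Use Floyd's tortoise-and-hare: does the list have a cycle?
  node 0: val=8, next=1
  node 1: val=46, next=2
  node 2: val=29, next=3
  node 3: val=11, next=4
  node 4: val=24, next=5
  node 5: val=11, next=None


Floyd's tortoise (slow, +1) and hare (fast, +2):
  init: slow=0, fast=0
  step 1: slow=1, fast=2
  step 2: slow=2, fast=4
  step 3: fast 4->5->None, no cycle

Cycle: no


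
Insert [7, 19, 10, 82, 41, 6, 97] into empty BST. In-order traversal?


Insert 7: root
Insert 19: R from 7
Insert 10: R from 7 -> L from 19
Insert 82: R from 7 -> R from 19
Insert 41: R from 7 -> R from 19 -> L from 82
Insert 6: L from 7
Insert 97: R from 7 -> R from 19 -> R from 82

In-order: [6, 7, 10, 19, 41, 82, 97]


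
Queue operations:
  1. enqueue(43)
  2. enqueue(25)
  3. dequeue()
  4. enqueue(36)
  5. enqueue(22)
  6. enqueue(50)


enqueue(43) -> [43]
enqueue(25) -> [43, 25]
dequeue()->43, [25]
enqueue(36) -> [25, 36]
enqueue(22) -> [25, 36, 22]
enqueue(50) -> [25, 36, 22, 50]

Final queue: [25, 36, 22, 50]


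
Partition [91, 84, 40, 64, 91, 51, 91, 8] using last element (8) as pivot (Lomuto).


Pivot: 8
Place pivot at 0: [8, 84, 40, 64, 91, 51, 91, 91]

Partitioned: [8, 84, 40, 64, 91, 51, 91, 91]


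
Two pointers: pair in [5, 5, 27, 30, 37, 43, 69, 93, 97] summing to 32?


lo=0(5)+hi=8(97)=102
lo=0(5)+hi=7(93)=98
lo=0(5)+hi=6(69)=74
lo=0(5)+hi=5(43)=48
lo=0(5)+hi=4(37)=42
lo=0(5)+hi=3(30)=35
lo=0(5)+hi=2(27)=32

Yes: 5+27=32


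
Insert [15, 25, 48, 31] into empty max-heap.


Insert 15: [15]
Insert 25: [25, 15]
Insert 48: [48, 15, 25]
Insert 31: [48, 31, 25, 15]

Final heap: [48, 31, 25, 15]


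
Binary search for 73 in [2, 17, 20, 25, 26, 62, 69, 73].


Step 1: lo=0, hi=7, mid=3, val=25
Step 2: lo=4, hi=7, mid=5, val=62
Step 3: lo=6, hi=7, mid=6, val=69
Step 4: lo=7, hi=7, mid=7, val=73

Found at index 7


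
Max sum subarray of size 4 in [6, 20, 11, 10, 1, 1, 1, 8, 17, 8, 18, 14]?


[0:4]: 47
[1:5]: 42
[2:6]: 23
[3:7]: 13
[4:8]: 11
[5:9]: 27
[6:10]: 34
[7:11]: 51
[8:12]: 57

Max: 57 at [8:12]


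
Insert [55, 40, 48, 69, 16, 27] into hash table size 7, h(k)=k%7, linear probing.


Insert 55: h=6 -> slot 6
Insert 40: h=5 -> slot 5
Insert 48: h=6, 1 probes -> slot 0
Insert 69: h=6, 2 probes -> slot 1
Insert 16: h=2 -> slot 2
Insert 27: h=6, 4 probes -> slot 3

Table: [48, 69, 16, 27, None, 40, 55]


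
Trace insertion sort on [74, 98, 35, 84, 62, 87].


Initial: [74, 98, 35, 84, 62, 87]
Insert 98: [74, 98, 35, 84, 62, 87]
Insert 35: [35, 74, 98, 84, 62, 87]
Insert 84: [35, 74, 84, 98, 62, 87]
Insert 62: [35, 62, 74, 84, 98, 87]
Insert 87: [35, 62, 74, 84, 87, 98]

Sorted: [35, 62, 74, 84, 87, 98]


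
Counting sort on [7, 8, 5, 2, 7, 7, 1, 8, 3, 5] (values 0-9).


Input: [7, 8, 5, 2, 7, 7, 1, 8, 3, 5]
Counts: [0, 1, 1, 1, 0, 2, 0, 3, 2, 0]

Sorted: [1, 2, 3, 5, 5, 7, 7, 7, 8, 8]


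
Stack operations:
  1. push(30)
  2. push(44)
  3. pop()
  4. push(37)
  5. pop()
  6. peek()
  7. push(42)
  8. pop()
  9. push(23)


push(30) -> [30]
push(44) -> [30, 44]
pop()->44, [30]
push(37) -> [30, 37]
pop()->37, [30]
peek()->30
push(42) -> [30, 42]
pop()->42, [30]
push(23) -> [30, 23]

Final stack: [30, 23]


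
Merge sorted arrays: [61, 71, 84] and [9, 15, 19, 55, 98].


Take 9 from B
Take 15 from B
Take 19 from B
Take 55 from B
Take 61 from A
Take 71 from A
Take 84 from A

Merged: [9, 15, 19, 55, 61, 71, 84, 98]


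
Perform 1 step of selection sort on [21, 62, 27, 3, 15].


Initial: [21, 62, 27, 3, 15]
Step 1: min=3 at 3
  Swap: [3, 62, 27, 21, 15]

After 1 step: [3, 62, 27, 21, 15]


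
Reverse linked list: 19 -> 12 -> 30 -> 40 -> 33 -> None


Step 1: curr=19, set curr.next=prev(None) | reversed so far: 19
Step 2: curr=12, set curr.next=prev(19) | reversed so far: 12 -> 19
Step 3: curr=30, set curr.next=prev(12) | reversed so far: 30 -> 12 -> 19
Step 4: curr=40, set curr.next=prev(30) | reversed so far: 40 -> 30 -> 12 -> 19
Step 5: curr=33, set curr.next=prev(40) | reversed so far: 33 -> 40 -> 30 -> 12 -> 19

33 -> 40 -> 30 -> 12 -> 19 -> None


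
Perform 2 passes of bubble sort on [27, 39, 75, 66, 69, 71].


Initial: [27, 39, 75, 66, 69, 71]
Pass 1: [27, 39, 66, 69, 71, 75] (3 swaps)
Pass 2: [27, 39, 66, 69, 71, 75] (0 swaps)

After 2 passes: [27, 39, 66, 69, 71, 75]


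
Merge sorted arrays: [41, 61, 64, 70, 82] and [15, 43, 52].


Take 15 from B
Take 41 from A
Take 43 from B
Take 52 from B

Merged: [15, 41, 43, 52, 61, 64, 70, 82]


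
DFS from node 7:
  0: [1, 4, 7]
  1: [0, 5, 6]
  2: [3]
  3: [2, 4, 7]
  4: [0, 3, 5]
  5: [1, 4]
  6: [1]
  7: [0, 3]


Visit 7, push [3, 0]
Visit 0, push [4, 1]
Visit 1, push [6, 5]
Visit 5, push [4]
Visit 4, push [3]
Visit 3, push [2]
Visit 2, push []
Visit 6, push []

DFS order: [7, 0, 1, 5, 4, 3, 2, 6]


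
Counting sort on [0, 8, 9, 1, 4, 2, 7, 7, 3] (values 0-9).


Input: [0, 8, 9, 1, 4, 2, 7, 7, 3]
Counts: [1, 1, 1, 1, 1, 0, 0, 2, 1, 1]

Sorted: [0, 1, 2, 3, 4, 7, 7, 8, 9]


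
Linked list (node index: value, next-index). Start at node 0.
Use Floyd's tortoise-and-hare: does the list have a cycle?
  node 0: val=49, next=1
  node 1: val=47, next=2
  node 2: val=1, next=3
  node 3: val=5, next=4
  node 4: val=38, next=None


Floyd's tortoise (slow, +1) and hare (fast, +2):
  init: slow=0, fast=0
  step 1: slow=1, fast=2
  step 2: slow=2, fast=4
  step 3: fast -> None, no cycle

Cycle: no


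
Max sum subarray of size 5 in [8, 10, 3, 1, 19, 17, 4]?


[0:5]: 41
[1:6]: 50
[2:7]: 44

Max: 50 at [1:6]


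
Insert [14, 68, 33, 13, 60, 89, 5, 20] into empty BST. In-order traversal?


Insert 14: root
Insert 68: R from 14
Insert 33: R from 14 -> L from 68
Insert 13: L from 14
Insert 60: R from 14 -> L from 68 -> R from 33
Insert 89: R from 14 -> R from 68
Insert 5: L from 14 -> L from 13
Insert 20: R from 14 -> L from 68 -> L from 33

In-order: [5, 13, 14, 20, 33, 60, 68, 89]


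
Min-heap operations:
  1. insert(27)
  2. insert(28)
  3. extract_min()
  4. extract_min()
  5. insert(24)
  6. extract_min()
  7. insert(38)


insert(27) -> [27]
insert(28) -> [27, 28]
extract_min()->27, [28]
extract_min()->28, []
insert(24) -> [24]
extract_min()->24, []
insert(38) -> [38]

Final heap: [38]


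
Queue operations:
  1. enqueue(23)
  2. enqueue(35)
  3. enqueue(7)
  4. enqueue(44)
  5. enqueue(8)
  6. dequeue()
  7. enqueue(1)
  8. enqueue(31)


enqueue(23) -> [23]
enqueue(35) -> [23, 35]
enqueue(7) -> [23, 35, 7]
enqueue(44) -> [23, 35, 7, 44]
enqueue(8) -> [23, 35, 7, 44, 8]
dequeue()->23, [35, 7, 44, 8]
enqueue(1) -> [35, 7, 44, 8, 1]
enqueue(31) -> [35, 7, 44, 8, 1, 31]

Final queue: [35, 7, 44, 8, 1, 31]


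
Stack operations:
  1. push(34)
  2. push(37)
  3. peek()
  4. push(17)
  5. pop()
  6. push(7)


push(34) -> [34]
push(37) -> [34, 37]
peek()->37
push(17) -> [34, 37, 17]
pop()->17, [34, 37]
push(7) -> [34, 37, 7]

Final stack: [34, 37, 7]


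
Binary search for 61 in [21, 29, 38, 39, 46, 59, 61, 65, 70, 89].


Step 1: lo=0, hi=9, mid=4, val=46
Step 2: lo=5, hi=9, mid=7, val=65
Step 3: lo=5, hi=6, mid=5, val=59
Step 4: lo=6, hi=6, mid=6, val=61

Found at index 6


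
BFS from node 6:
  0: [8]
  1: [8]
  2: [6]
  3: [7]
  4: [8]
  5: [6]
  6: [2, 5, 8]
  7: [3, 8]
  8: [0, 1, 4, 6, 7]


Visit 6, enqueue [2, 5, 8]
Visit 2, enqueue []
Visit 5, enqueue []
Visit 8, enqueue [0, 1, 4, 7]
Visit 0, enqueue []
Visit 1, enqueue []
Visit 4, enqueue []
Visit 7, enqueue [3]
Visit 3, enqueue []

BFS order: [6, 2, 5, 8, 0, 1, 4, 7, 3]


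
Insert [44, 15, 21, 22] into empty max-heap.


Insert 44: [44]
Insert 15: [44, 15]
Insert 21: [44, 15, 21]
Insert 22: [44, 22, 21, 15]

Final heap: [44, 22, 21, 15]


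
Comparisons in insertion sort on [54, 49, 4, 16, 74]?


Algorithm: insertion sort
Input: [54, 49, 4, 16, 74]
Sorted: [4, 16, 49, 54, 74]

7
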